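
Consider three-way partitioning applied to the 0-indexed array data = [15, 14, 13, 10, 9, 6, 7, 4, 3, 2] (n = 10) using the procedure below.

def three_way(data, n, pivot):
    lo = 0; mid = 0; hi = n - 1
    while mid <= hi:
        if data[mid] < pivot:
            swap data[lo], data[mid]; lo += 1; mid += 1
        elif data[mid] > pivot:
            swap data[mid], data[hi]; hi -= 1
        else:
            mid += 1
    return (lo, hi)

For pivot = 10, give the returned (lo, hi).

lo=0 mid=0 hi=9
15>10: swap(0,9), hi=8 ⇒ [2, 14, 13, 10, 9, 6, 7, 4, 3, 15]
2<10: swap(0,0), lo=1 mid=1 ⇒ [2, 14, 13, 10, 9, 6, 7, 4, 3, 15]
14>10: swap(1,8), hi=7 ⇒ [2, 3, 13, 10, 9, 6, 7, 4, 14, 15]
3<10: swap(1,1), lo=2 mid=2 ⇒ [2, 3, 13, 10, 9, 6, 7, 4, 14, 15]
13>10: swap(2,7), hi=6 ⇒ [2, 3, 4, 10, 9, 6, 7, 13, 14, 15]
4<10: swap(2,2), lo=3 mid=3 ⇒ [2, 3, 4, 10, 9, 6, 7, 13, 14, 15]
10=10: mid=4
9<10: swap(3,4), lo=4 mid=5 ⇒ [2, 3, 4, 9, 10, 6, 7, 13, 14, 15]
6<10: swap(4,5), lo=5 mid=6 ⇒ [2, 3, 4, 9, 6, 10, 7, 13, 14, 15]
7<10: swap(5,6), lo=6 mid=7 ⇒ [2, 3, 4, 9, 6, 7, 10, 13, 14, 15]
done. lo=6 hi=6; data=[2, 3, 4, 9, 6, 7, 10, 13, 14, 15]

(6, 6)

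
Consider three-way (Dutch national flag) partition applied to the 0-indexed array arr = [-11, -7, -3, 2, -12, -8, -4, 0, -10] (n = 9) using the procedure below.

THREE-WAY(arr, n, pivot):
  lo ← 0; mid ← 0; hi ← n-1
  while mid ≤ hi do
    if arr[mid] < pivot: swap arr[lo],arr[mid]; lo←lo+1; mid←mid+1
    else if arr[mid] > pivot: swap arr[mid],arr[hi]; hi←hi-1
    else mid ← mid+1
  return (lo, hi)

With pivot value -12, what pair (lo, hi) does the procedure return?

lo=0 mid=0 hi=8
-11>-12: swap(0,8), hi=7 ⇒ [-10, -7, -3, 2, -12, -8, -4, 0, -11]
-10>-12: swap(0,7), hi=6 ⇒ [0, -7, -3, 2, -12, -8, -4, -10, -11]
0>-12: swap(0,6), hi=5 ⇒ [-4, -7, -3, 2, -12, -8, 0, -10, -11]
-4>-12: swap(0,5), hi=4 ⇒ [-8, -7, -3, 2, -12, -4, 0, -10, -11]
-8>-12: swap(0,4), hi=3 ⇒ [-12, -7, -3, 2, -8, -4, 0, -10, -11]
-12=-12: mid=1
-7>-12: swap(1,3), hi=2 ⇒ [-12, 2, -3, -7, -8, -4, 0, -10, -11]
2>-12: swap(1,2), hi=1 ⇒ [-12, -3, 2, -7, -8, -4, 0, -10, -11]
-3>-12: swap(1,1), hi=0 ⇒ [-12, -3, 2, -7, -8, -4, 0, -10, -11]
done. lo=0 hi=0; arr=[-12, -3, 2, -7, -8, -4, 0, -10, -11]

(0, 0)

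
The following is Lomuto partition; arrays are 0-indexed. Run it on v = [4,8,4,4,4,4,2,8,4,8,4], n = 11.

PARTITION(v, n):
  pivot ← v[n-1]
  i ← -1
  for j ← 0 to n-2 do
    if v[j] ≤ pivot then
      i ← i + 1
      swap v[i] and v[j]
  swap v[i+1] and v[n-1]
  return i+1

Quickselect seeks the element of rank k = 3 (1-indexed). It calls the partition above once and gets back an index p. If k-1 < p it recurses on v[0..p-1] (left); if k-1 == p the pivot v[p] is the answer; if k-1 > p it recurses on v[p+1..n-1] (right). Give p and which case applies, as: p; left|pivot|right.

7; left

pivot=4, i=-1
j=0: 4≤4, i=0, swap(0,0) ⇒ [4,8,4,4,4,4,2,8,4,8,4]
j=1: 8>4, skip
j=2: 4≤4, i=1, swap(1,2) ⇒ [4,4,8,4,4,4,2,8,4,8,4]
j=3: 4≤4, i=2, swap(2,3) ⇒ [4,4,4,8,4,4,2,8,4,8,4]
j=4: 4≤4, i=3, swap(3,4) ⇒ [4,4,4,4,8,4,2,8,4,8,4]
j=5: 4≤4, i=4, swap(4,5) ⇒ [4,4,4,4,4,8,2,8,4,8,4]
j=6: 2≤4, i=5, swap(5,6) ⇒ [4,4,4,4,4,2,8,8,4,8,4]
j=7: 8>4, skip
j=8: 4≤4, i=6, swap(6,8) ⇒ [4,4,4,4,4,2,4,8,8,8,4]
j=9: 8>4, skip
swap(7,10) ⇒ [4,4,4,4,4,2,4,4,8,8,8]; return 7
p = 7; k-1 = 2 < 7 ⇒ left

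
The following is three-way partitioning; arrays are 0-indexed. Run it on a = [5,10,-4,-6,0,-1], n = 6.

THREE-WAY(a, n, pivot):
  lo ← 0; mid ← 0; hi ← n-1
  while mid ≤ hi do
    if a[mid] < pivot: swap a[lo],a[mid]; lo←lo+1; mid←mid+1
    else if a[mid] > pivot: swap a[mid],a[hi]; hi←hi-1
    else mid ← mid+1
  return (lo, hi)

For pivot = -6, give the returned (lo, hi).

(0, 0)

pivot = -6; lo=0, mid=0, hi=5
a[mid]=5>-6: swap a[0],a[5]; hi=4 → [-1,10,-4,-6,0,5]
a[mid]=-1>-6: swap a[0],a[4]; hi=3 → [0,10,-4,-6,-1,5]
a[mid]=0>-6: swap a[0],a[3]; hi=2 → [-6,10,-4,0,-1,5]
a[mid]=-6=-6: mid=1
a[mid]=10>-6: swap a[1],a[2]; hi=1 → [-6,-4,10,0,-1,5]
a[mid]=-4>-6: swap a[1],a[1]; hi=0 → [-6,-4,10,0,-1,5]
end: lo=0, hi=0; a = [-6,-4,10,0,-1,5]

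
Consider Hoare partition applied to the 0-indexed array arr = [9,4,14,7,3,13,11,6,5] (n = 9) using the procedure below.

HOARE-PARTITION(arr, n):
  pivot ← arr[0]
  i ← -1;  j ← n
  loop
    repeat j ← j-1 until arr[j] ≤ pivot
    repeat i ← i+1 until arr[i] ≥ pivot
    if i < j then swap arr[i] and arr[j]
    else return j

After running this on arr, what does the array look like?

[5,4,6,7,3,13,11,14,9]

pivot=9
j stops at 8 (5), i stops at 0 (9); swap ⇒ [5,4,14,7,3,13,11,6,9]
j stops at 7 (6), i stops at 2 (14); swap ⇒ [5,4,6,7,3,13,11,14,9]
j stops at 4, i stops at 5; i≥j ⇒ return 4. arr=[5,4,6,7,3,13,11,14,9]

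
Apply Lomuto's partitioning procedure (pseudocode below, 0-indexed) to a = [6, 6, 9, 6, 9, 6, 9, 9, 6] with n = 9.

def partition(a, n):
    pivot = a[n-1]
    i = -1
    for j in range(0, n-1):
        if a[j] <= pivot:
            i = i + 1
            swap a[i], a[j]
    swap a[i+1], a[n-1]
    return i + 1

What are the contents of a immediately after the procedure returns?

pivot=6, i=-1
j=0: 6≤6, i=0, swap(0,0) ⇒ [6, 6, 9, 6, 9, 6, 9, 9, 6]
j=1: 6≤6, i=1, swap(1,1) ⇒ [6, 6, 9, 6, 9, 6, 9, 9, 6]
j=2: 9>6, skip
j=3: 6≤6, i=2, swap(2,3) ⇒ [6, 6, 6, 9, 9, 6, 9, 9, 6]
j=4: 9>6, skip
j=5: 6≤6, i=3, swap(3,5) ⇒ [6, 6, 6, 6, 9, 9, 9, 9, 6]
j=6: 9>6, skip
j=7: 9>6, skip
swap(4,8) ⇒ [6, 6, 6, 6, 6, 9, 9, 9, 9]; return 4

[6, 6, 6, 6, 6, 9, 9, 9, 9]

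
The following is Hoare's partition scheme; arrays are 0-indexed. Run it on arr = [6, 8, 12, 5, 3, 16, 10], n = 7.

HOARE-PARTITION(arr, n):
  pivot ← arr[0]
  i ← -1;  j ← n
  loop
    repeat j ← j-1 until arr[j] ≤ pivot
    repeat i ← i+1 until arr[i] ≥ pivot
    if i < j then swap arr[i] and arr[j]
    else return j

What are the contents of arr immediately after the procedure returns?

[3, 5, 12, 8, 6, 16, 10]

pivot=6
j stops at 4 (3), i stops at 0 (6); swap ⇒ [3, 8, 12, 5, 6, 16, 10]
j stops at 3 (5), i stops at 1 (8); swap ⇒ [3, 5, 12, 8, 6, 16, 10]
j stops at 1, i stops at 2; i≥j ⇒ return 1. arr=[3, 5, 12, 8, 6, 16, 10]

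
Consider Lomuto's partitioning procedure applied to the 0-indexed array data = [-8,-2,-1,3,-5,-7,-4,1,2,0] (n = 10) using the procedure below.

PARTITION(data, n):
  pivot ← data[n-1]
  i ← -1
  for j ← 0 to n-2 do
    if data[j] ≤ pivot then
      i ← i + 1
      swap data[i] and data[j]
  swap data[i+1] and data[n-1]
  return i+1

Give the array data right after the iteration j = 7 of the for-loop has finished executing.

[-8,-2,-1,-5,-7,-4,3,1,2,0]

pivot = data[9] = 0; i = -1
j=0: data[0]=-8 ≤ 0 → i=0, swap data[0],data[0] (no change) → [-8,-2,-1,3,-5,-7,-4,1,2,0]
j=1: data[1]=-2 ≤ 0 → i=1, swap data[1],data[1] (no change) → [-8,-2,-1,3,-5,-7,-4,1,2,0]
j=2: data[2]=-1 ≤ 0 → i=2, swap data[2],data[2] (no change) → [-8,-2,-1,3,-5,-7,-4,1,2,0]
j=3: data[3]=3 > 0 → no swap
j=4: data[4]=-5 ≤ 0 → i=3, swap data[3],data[4] → [-8,-2,-1,-5,3,-7,-4,1,2,0]
j=5: data[5]=-7 ≤ 0 → i=4, swap data[4],data[5] → [-8,-2,-1,-5,-7,3,-4,1,2,0]
j=6: data[6]=-4 ≤ 0 → i=5, swap data[5],data[6] → [-8,-2,-1,-5,-7,-4,3,1,2,0]
j=7: data[7]=1 > 0 → no swap
(after j=7) data = [-8,-2,-1,-5,-7,-4,3,1,2,0]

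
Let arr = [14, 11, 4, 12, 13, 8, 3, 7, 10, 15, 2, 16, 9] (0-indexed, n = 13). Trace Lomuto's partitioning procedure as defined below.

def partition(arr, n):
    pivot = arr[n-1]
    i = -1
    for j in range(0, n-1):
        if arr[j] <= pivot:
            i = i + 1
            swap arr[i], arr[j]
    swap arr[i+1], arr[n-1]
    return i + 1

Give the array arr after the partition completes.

pivot=9, i=-1
j=0: 14>9, skip
j=1: 11>9, skip
j=2: 4≤9, i=0, swap(0,2) ⇒ [4, 11, 14, 12, 13, 8, 3, 7, 10, 15, 2, 16, 9]
j=3: 12>9, skip
j=4: 13>9, skip
j=5: 8≤9, i=1, swap(1,5) ⇒ [4, 8, 14, 12, 13, 11, 3, 7, 10, 15, 2, 16, 9]
j=6: 3≤9, i=2, swap(2,6) ⇒ [4, 8, 3, 12, 13, 11, 14, 7, 10, 15, 2, 16, 9]
j=7: 7≤9, i=3, swap(3,7) ⇒ [4, 8, 3, 7, 13, 11, 14, 12, 10, 15, 2, 16, 9]
j=8: 10>9, skip
j=9: 15>9, skip
j=10: 2≤9, i=4, swap(4,10) ⇒ [4, 8, 3, 7, 2, 11, 14, 12, 10, 15, 13, 16, 9]
j=11: 16>9, skip
swap(5,12) ⇒ [4, 8, 3, 7, 2, 9, 14, 12, 10, 15, 13, 16, 11]; return 5

[4, 8, 3, 7, 2, 9, 14, 12, 10, 15, 13, 16, 11]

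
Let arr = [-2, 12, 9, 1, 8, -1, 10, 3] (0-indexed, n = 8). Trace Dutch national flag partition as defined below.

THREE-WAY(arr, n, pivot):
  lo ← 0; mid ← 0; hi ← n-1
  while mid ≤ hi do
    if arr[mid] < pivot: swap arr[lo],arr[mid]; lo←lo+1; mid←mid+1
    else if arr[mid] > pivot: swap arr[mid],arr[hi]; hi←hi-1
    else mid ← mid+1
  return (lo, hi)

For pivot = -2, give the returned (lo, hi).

(0, 0)

lo=0 mid=0 hi=7
-2=-2: mid=1
12>-2: swap(1,7), hi=6 ⇒ [-2, 3, 9, 1, 8, -1, 10, 12]
3>-2: swap(1,6), hi=5 ⇒ [-2, 10, 9, 1, 8, -1, 3, 12]
10>-2: swap(1,5), hi=4 ⇒ [-2, -1, 9, 1, 8, 10, 3, 12]
-1>-2: swap(1,4), hi=3 ⇒ [-2, 8, 9, 1, -1, 10, 3, 12]
8>-2: swap(1,3), hi=2 ⇒ [-2, 1, 9, 8, -1, 10, 3, 12]
1>-2: swap(1,2), hi=1 ⇒ [-2, 9, 1, 8, -1, 10, 3, 12]
9>-2: swap(1,1), hi=0 ⇒ [-2, 9, 1, 8, -1, 10, 3, 12]
done. lo=0 hi=0; arr=[-2, 9, 1, 8, -1, 10, 3, 12]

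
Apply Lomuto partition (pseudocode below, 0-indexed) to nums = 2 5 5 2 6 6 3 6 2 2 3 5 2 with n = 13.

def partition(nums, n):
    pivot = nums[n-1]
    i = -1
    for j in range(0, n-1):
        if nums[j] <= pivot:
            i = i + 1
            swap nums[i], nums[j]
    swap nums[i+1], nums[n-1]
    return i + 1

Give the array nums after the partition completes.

2 2 2 2 2 6 3 6 5 5 3 5 6

pivot = nums[12] = 2; i = -1
j=0: nums[0]=2 ≤ 2 → i=0, swap nums[0],nums[0] (no change) → 2 5 5 2 6 6 3 6 2 2 3 5 2
j=1: nums[1]=5 > 2 → no swap
j=2: nums[2]=5 > 2 → no swap
j=3: nums[3]=2 ≤ 2 → i=1, swap nums[1],nums[3] → 2 2 5 5 6 6 3 6 2 2 3 5 2
j=4: nums[4]=6 > 2 → no swap
j=5: nums[5]=6 > 2 → no swap
j=6: nums[6]=3 > 2 → no swap
j=7: nums[7]=6 > 2 → no swap
j=8: nums[8]=2 ≤ 2 → i=2, swap nums[2],nums[8] → 2 2 2 5 6 6 3 6 5 2 3 5 2
j=9: nums[9]=2 ≤ 2 → i=3, swap nums[3],nums[9] → 2 2 2 2 6 6 3 6 5 5 3 5 2
j=10: nums[10]=3 > 2 → no swap
j=11: nums[11]=5 > 2 → no swap
final swap nums[4],nums[12] → 2 2 2 2 2 6 3 6 5 5 3 5 6; return 4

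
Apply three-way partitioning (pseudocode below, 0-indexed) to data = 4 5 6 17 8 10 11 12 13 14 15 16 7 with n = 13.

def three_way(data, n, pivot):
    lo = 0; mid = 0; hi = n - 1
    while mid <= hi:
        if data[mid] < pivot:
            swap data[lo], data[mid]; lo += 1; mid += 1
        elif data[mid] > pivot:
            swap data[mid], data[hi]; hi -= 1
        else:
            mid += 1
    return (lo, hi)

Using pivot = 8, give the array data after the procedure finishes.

4 5 6 7 8 11 12 13 14 15 16 10 17

lo=0 mid=0 hi=12
4<8: swap(0,0), lo=1 mid=1 ⇒ 4 5 6 17 8 10 11 12 13 14 15 16 7
5<8: swap(1,1), lo=2 mid=2 ⇒ 4 5 6 17 8 10 11 12 13 14 15 16 7
6<8: swap(2,2), lo=3 mid=3 ⇒ 4 5 6 17 8 10 11 12 13 14 15 16 7
17>8: swap(3,12), hi=11 ⇒ 4 5 6 7 8 10 11 12 13 14 15 16 17
7<8: swap(3,3), lo=4 mid=4 ⇒ 4 5 6 7 8 10 11 12 13 14 15 16 17
8=8: mid=5
10>8: swap(5,11), hi=10 ⇒ 4 5 6 7 8 16 11 12 13 14 15 10 17
16>8: swap(5,10), hi=9 ⇒ 4 5 6 7 8 15 11 12 13 14 16 10 17
15>8: swap(5,9), hi=8 ⇒ 4 5 6 7 8 14 11 12 13 15 16 10 17
14>8: swap(5,8), hi=7 ⇒ 4 5 6 7 8 13 11 12 14 15 16 10 17
13>8: swap(5,7), hi=6 ⇒ 4 5 6 7 8 12 11 13 14 15 16 10 17
12>8: swap(5,6), hi=5 ⇒ 4 5 6 7 8 11 12 13 14 15 16 10 17
11>8: swap(5,5), hi=4 ⇒ 4 5 6 7 8 11 12 13 14 15 16 10 17
done. lo=4 hi=4; data=4 5 6 7 8 11 12 13 14 15 16 10 17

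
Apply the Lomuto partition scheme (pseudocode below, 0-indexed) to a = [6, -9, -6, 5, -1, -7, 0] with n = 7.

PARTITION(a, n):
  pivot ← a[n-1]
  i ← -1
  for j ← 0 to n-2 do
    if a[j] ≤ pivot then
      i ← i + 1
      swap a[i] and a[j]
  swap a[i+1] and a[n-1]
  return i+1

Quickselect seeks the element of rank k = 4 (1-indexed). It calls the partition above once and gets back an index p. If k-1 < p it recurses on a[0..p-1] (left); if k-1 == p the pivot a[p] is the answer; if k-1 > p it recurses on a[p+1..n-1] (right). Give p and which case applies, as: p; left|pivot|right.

pivot = a[6] = 0; i = -1
j=0: a[0]=6 > 0 → no swap
j=1: a[1]=-9 ≤ 0 → i=0, swap a[0],a[1] → [-9, 6, -6, 5, -1, -7, 0]
j=2: a[2]=-6 ≤ 0 → i=1, swap a[1],a[2] → [-9, -6, 6, 5, -1, -7, 0]
j=3: a[3]=5 > 0 → no swap
j=4: a[4]=-1 ≤ 0 → i=2, swap a[2],a[4] → [-9, -6, -1, 5, 6, -7, 0]
j=5: a[5]=-7 ≤ 0 → i=3, swap a[3],a[5] → [-9, -6, -1, -7, 6, 5, 0]
final swap a[4],a[6] → [-9, -6, -1, -7, 0, 5, 6]; return 4
p = 4; k-1 = 3 < 4 ⇒ left

4; left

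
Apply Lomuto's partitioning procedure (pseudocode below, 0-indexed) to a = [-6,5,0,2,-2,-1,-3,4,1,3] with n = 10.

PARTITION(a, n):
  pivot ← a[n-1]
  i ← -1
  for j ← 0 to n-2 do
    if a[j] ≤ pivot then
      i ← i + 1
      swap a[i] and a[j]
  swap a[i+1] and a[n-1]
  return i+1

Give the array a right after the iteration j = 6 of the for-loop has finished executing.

pivot=3, i=-1
j=0: -6≤3, i=0, swap(0,0) ⇒ [-6,5,0,2,-2,-1,-3,4,1,3]
j=1: 5>3, skip
j=2: 0≤3, i=1, swap(1,2) ⇒ [-6,0,5,2,-2,-1,-3,4,1,3]
j=3: 2≤3, i=2, swap(2,3) ⇒ [-6,0,2,5,-2,-1,-3,4,1,3]
j=4: -2≤3, i=3, swap(3,4) ⇒ [-6,0,2,-2,5,-1,-3,4,1,3]
j=5: -1≤3, i=4, swap(4,5) ⇒ [-6,0,2,-2,-1,5,-3,4,1,3]
j=6: -3≤3, i=5, swap(5,6) ⇒ [-6,0,2,-2,-1,-3,5,4,1,3]
(after j=6) a = [-6,0,2,-2,-1,-3,5,4,1,3]

[-6,0,2,-2,-1,-3,5,4,1,3]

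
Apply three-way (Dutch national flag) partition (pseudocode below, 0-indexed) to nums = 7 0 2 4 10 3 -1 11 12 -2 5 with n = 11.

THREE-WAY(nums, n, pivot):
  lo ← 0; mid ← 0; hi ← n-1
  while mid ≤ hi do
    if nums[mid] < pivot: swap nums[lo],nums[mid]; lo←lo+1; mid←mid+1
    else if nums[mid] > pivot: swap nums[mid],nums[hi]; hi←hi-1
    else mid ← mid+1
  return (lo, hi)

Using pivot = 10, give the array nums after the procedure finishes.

lo=0 mid=0 hi=10
7<10: swap(0,0), lo=1 mid=1 ⇒ 7 0 2 4 10 3 -1 11 12 -2 5
0<10: swap(1,1), lo=2 mid=2 ⇒ 7 0 2 4 10 3 -1 11 12 -2 5
2<10: swap(2,2), lo=3 mid=3 ⇒ 7 0 2 4 10 3 -1 11 12 -2 5
4<10: swap(3,3), lo=4 mid=4 ⇒ 7 0 2 4 10 3 -1 11 12 -2 5
10=10: mid=5
3<10: swap(4,5), lo=5 mid=6 ⇒ 7 0 2 4 3 10 -1 11 12 -2 5
-1<10: swap(5,6), lo=6 mid=7 ⇒ 7 0 2 4 3 -1 10 11 12 -2 5
11>10: swap(7,10), hi=9 ⇒ 7 0 2 4 3 -1 10 5 12 -2 11
5<10: swap(6,7), lo=7 mid=8 ⇒ 7 0 2 4 3 -1 5 10 12 -2 11
12>10: swap(8,9), hi=8 ⇒ 7 0 2 4 3 -1 5 10 -2 12 11
-2<10: swap(7,8), lo=8 mid=9 ⇒ 7 0 2 4 3 -1 5 -2 10 12 11
done. lo=8 hi=8; nums=7 0 2 4 3 -1 5 -2 10 12 11

7 0 2 4 3 -1 5 -2 10 12 11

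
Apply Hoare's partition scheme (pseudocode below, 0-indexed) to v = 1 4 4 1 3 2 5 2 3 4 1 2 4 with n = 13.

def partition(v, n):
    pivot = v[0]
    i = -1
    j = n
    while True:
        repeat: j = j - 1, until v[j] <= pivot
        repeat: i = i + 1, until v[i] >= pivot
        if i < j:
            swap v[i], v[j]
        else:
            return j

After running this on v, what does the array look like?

pivot=1
j stops at 10 (1), i stops at 0 (1); swap ⇒ 1 4 4 1 3 2 5 2 3 4 1 2 4
j stops at 3 (1), i stops at 1 (4); swap ⇒ 1 1 4 4 3 2 5 2 3 4 1 2 4
j stops at 1, i stops at 2; i≥j ⇒ return 1. v=1 1 4 4 3 2 5 2 3 4 1 2 4

1 1 4 4 3 2 5 2 3 4 1 2 4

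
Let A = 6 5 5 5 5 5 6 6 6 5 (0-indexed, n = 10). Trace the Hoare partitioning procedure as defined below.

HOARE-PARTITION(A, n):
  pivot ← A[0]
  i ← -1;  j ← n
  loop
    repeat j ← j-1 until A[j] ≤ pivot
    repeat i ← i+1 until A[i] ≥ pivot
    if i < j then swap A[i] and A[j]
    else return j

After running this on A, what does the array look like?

5 5 5 5 5 5 6 6 6 6

pivot = A[0] = 6; i = -1, j = 10
j→9 (A[9]=5≤6), i→0 (A[0]=6≥6); i<j, swap → 5 5 5 5 5 5 6 6 6 6
j→8 (A[8]=6≤6), i→6 (A[6]=6≥6); i<j, swap → 5 5 5 5 5 5 6 6 6 6
j→7, i→7; i≥j, return j=7. A = 5 5 5 5 5 5 6 6 6 6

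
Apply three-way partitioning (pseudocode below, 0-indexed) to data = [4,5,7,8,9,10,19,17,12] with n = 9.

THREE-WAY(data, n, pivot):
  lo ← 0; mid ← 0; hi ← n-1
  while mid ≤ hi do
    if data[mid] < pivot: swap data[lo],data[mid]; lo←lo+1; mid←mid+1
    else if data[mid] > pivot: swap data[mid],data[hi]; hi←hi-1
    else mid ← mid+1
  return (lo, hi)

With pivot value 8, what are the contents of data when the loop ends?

[4,5,7,8,10,19,17,12,9]

pivot = 8; lo=0, mid=0, hi=8
data[mid]=4<8: swap data[0],data[0]; lo=1,mid=1 → [4,5,7,8,9,10,19,17,12]
data[mid]=5<8: swap data[1],data[1]; lo=2,mid=2 → [4,5,7,8,9,10,19,17,12]
data[mid]=7<8: swap data[2],data[2]; lo=3,mid=3 → [4,5,7,8,9,10,19,17,12]
data[mid]=8=8: mid=4
data[mid]=9>8: swap data[4],data[8]; hi=7 → [4,5,7,8,12,10,19,17,9]
data[mid]=12>8: swap data[4],data[7]; hi=6 → [4,5,7,8,17,10,19,12,9]
data[mid]=17>8: swap data[4],data[6]; hi=5 → [4,5,7,8,19,10,17,12,9]
data[mid]=19>8: swap data[4],data[5]; hi=4 → [4,5,7,8,10,19,17,12,9]
data[mid]=10>8: swap data[4],data[4]; hi=3 → [4,5,7,8,10,19,17,12,9]
end: lo=3, hi=3; data = [4,5,7,8,10,19,17,12,9]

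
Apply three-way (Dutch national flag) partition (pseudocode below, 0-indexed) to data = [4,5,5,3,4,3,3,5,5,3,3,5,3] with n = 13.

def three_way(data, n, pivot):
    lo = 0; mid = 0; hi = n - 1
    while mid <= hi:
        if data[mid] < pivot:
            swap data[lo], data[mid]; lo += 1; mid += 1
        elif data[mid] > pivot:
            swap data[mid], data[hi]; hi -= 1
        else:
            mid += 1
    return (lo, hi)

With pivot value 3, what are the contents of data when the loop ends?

[3,3,3,3,3,3,5,5,4,5,5,5,4]

lo=0 mid=0 hi=12
4>3: swap(0,12), hi=11 ⇒ [3,5,5,3,4,3,3,5,5,3,3,5,4]
3=3: mid=1
5>3: swap(1,11), hi=10 ⇒ [3,5,5,3,4,3,3,5,5,3,3,5,4]
5>3: swap(1,10), hi=9 ⇒ [3,3,5,3,4,3,3,5,5,3,5,5,4]
3=3: mid=2
5>3: swap(2,9), hi=8 ⇒ [3,3,3,3,4,3,3,5,5,5,5,5,4]
3=3: mid=3
3=3: mid=4
4>3: swap(4,8), hi=7 ⇒ [3,3,3,3,5,3,3,5,4,5,5,5,4]
5>3: swap(4,7), hi=6 ⇒ [3,3,3,3,5,3,3,5,4,5,5,5,4]
5>3: swap(4,6), hi=5 ⇒ [3,3,3,3,3,3,5,5,4,5,5,5,4]
3=3: mid=5
3=3: mid=6
done. lo=0 hi=5; data=[3,3,3,3,3,3,5,5,4,5,5,5,4]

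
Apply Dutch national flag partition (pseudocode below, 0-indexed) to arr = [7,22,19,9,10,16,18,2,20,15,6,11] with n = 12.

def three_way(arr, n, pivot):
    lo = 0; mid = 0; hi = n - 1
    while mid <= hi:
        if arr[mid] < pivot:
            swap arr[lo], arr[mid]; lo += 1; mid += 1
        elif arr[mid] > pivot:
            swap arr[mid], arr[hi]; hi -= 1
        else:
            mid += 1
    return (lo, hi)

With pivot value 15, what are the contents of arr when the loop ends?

lo=0 mid=0 hi=11
7<15: swap(0,0), lo=1 mid=1 ⇒ [7,22,19,9,10,16,18,2,20,15,6,11]
22>15: swap(1,11), hi=10 ⇒ [7,11,19,9,10,16,18,2,20,15,6,22]
11<15: swap(1,1), lo=2 mid=2 ⇒ [7,11,19,9,10,16,18,2,20,15,6,22]
19>15: swap(2,10), hi=9 ⇒ [7,11,6,9,10,16,18,2,20,15,19,22]
6<15: swap(2,2), lo=3 mid=3 ⇒ [7,11,6,9,10,16,18,2,20,15,19,22]
9<15: swap(3,3), lo=4 mid=4 ⇒ [7,11,6,9,10,16,18,2,20,15,19,22]
10<15: swap(4,4), lo=5 mid=5 ⇒ [7,11,6,9,10,16,18,2,20,15,19,22]
16>15: swap(5,9), hi=8 ⇒ [7,11,6,9,10,15,18,2,20,16,19,22]
15=15: mid=6
18>15: swap(6,8), hi=7 ⇒ [7,11,6,9,10,15,20,2,18,16,19,22]
20>15: swap(6,7), hi=6 ⇒ [7,11,6,9,10,15,2,20,18,16,19,22]
2<15: swap(5,6), lo=6 mid=7 ⇒ [7,11,6,9,10,2,15,20,18,16,19,22]
done. lo=6 hi=6; arr=[7,11,6,9,10,2,15,20,18,16,19,22]

[7,11,6,9,10,2,15,20,18,16,19,22]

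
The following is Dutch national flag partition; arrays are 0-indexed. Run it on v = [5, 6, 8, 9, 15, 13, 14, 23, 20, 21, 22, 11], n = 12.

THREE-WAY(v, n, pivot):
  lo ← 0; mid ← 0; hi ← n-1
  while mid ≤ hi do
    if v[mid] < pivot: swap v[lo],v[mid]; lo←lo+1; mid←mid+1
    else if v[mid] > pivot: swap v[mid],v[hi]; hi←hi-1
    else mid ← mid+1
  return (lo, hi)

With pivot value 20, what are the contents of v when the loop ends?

pivot = 20; lo=0, mid=0, hi=11
v[mid]=5<20: swap v[0],v[0]; lo=1,mid=1 → [5, 6, 8, 9, 15, 13, 14, 23, 20, 21, 22, 11]
v[mid]=6<20: swap v[1],v[1]; lo=2,mid=2 → [5, 6, 8, 9, 15, 13, 14, 23, 20, 21, 22, 11]
v[mid]=8<20: swap v[2],v[2]; lo=3,mid=3 → [5, 6, 8, 9, 15, 13, 14, 23, 20, 21, 22, 11]
v[mid]=9<20: swap v[3],v[3]; lo=4,mid=4 → [5, 6, 8, 9, 15, 13, 14, 23, 20, 21, 22, 11]
v[mid]=15<20: swap v[4],v[4]; lo=5,mid=5 → [5, 6, 8, 9, 15, 13, 14, 23, 20, 21, 22, 11]
v[mid]=13<20: swap v[5],v[5]; lo=6,mid=6 → [5, 6, 8, 9, 15, 13, 14, 23, 20, 21, 22, 11]
v[mid]=14<20: swap v[6],v[6]; lo=7,mid=7 → [5, 6, 8, 9, 15, 13, 14, 23, 20, 21, 22, 11]
v[mid]=23>20: swap v[7],v[11]; hi=10 → [5, 6, 8, 9, 15, 13, 14, 11, 20, 21, 22, 23]
v[mid]=11<20: swap v[7],v[7]; lo=8,mid=8 → [5, 6, 8, 9, 15, 13, 14, 11, 20, 21, 22, 23]
v[mid]=20=20: mid=9
v[mid]=21>20: swap v[9],v[10]; hi=9 → [5, 6, 8, 9, 15, 13, 14, 11, 20, 22, 21, 23]
v[mid]=22>20: swap v[9],v[9]; hi=8 → [5, 6, 8, 9, 15, 13, 14, 11, 20, 22, 21, 23]
end: lo=8, hi=8; v = [5, 6, 8, 9, 15, 13, 14, 11, 20, 22, 21, 23]

[5, 6, 8, 9, 15, 13, 14, 11, 20, 22, 21, 23]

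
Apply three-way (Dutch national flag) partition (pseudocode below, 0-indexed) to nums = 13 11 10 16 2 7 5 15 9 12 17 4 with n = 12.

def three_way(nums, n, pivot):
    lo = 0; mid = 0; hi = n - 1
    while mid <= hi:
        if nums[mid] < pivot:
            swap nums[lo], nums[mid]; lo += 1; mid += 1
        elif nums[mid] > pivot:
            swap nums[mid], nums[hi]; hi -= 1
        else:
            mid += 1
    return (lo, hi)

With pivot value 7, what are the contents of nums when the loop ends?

lo=0 mid=0 hi=11
13>7: swap(0,11), hi=10 ⇒ 4 11 10 16 2 7 5 15 9 12 17 13
4<7: swap(0,0), lo=1 mid=1 ⇒ 4 11 10 16 2 7 5 15 9 12 17 13
11>7: swap(1,10), hi=9 ⇒ 4 17 10 16 2 7 5 15 9 12 11 13
17>7: swap(1,9), hi=8 ⇒ 4 12 10 16 2 7 5 15 9 17 11 13
12>7: swap(1,8), hi=7 ⇒ 4 9 10 16 2 7 5 15 12 17 11 13
9>7: swap(1,7), hi=6 ⇒ 4 15 10 16 2 7 5 9 12 17 11 13
15>7: swap(1,6), hi=5 ⇒ 4 5 10 16 2 7 15 9 12 17 11 13
5<7: swap(1,1), lo=2 mid=2 ⇒ 4 5 10 16 2 7 15 9 12 17 11 13
10>7: swap(2,5), hi=4 ⇒ 4 5 7 16 2 10 15 9 12 17 11 13
7=7: mid=3
16>7: swap(3,4), hi=3 ⇒ 4 5 7 2 16 10 15 9 12 17 11 13
2<7: swap(2,3), lo=3 mid=4 ⇒ 4 5 2 7 16 10 15 9 12 17 11 13
done. lo=3 hi=3; nums=4 5 2 7 16 10 15 9 12 17 11 13

4 5 2 7 16 10 15 9 12 17 11 13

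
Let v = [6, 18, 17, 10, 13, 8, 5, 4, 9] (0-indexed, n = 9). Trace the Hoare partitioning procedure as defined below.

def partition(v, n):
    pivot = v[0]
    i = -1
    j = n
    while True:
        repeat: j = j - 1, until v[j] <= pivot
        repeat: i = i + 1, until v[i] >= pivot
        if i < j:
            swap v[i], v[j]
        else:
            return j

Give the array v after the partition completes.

pivot = v[0] = 6; i = -1, j = 9
j→7 (v[7]=4≤6), i→0 (v[0]=6≥6); i<j, swap → [4, 18, 17, 10, 13, 8, 5, 6, 9]
j→6 (v[6]=5≤6), i→1 (v[1]=18≥6); i<j, swap → [4, 5, 17, 10, 13, 8, 18, 6, 9]
j→1, i→2; i≥j, return j=1. v = [4, 5, 17, 10, 13, 8, 18, 6, 9]

[4, 5, 17, 10, 13, 8, 18, 6, 9]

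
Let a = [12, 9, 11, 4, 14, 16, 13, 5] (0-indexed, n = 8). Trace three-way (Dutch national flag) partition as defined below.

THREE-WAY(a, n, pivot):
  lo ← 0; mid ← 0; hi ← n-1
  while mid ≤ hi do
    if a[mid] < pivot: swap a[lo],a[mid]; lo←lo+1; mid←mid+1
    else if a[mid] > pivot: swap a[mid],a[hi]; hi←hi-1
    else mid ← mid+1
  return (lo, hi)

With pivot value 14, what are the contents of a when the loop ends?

[12, 9, 11, 4, 5, 13, 14, 16]

pivot = 14; lo=0, mid=0, hi=7
a[mid]=12<14: swap a[0],a[0]; lo=1,mid=1 → [12, 9, 11, 4, 14, 16, 13, 5]
a[mid]=9<14: swap a[1],a[1]; lo=2,mid=2 → [12, 9, 11, 4, 14, 16, 13, 5]
a[mid]=11<14: swap a[2],a[2]; lo=3,mid=3 → [12, 9, 11, 4, 14, 16, 13, 5]
a[mid]=4<14: swap a[3],a[3]; lo=4,mid=4 → [12, 9, 11, 4, 14, 16, 13, 5]
a[mid]=14=14: mid=5
a[mid]=16>14: swap a[5],a[7]; hi=6 → [12, 9, 11, 4, 14, 5, 13, 16]
a[mid]=5<14: swap a[4],a[5]; lo=5,mid=6 → [12, 9, 11, 4, 5, 14, 13, 16]
a[mid]=13<14: swap a[5],a[6]; lo=6,mid=7 → [12, 9, 11, 4, 5, 13, 14, 16]
end: lo=6, hi=6; a = [12, 9, 11, 4, 5, 13, 14, 16]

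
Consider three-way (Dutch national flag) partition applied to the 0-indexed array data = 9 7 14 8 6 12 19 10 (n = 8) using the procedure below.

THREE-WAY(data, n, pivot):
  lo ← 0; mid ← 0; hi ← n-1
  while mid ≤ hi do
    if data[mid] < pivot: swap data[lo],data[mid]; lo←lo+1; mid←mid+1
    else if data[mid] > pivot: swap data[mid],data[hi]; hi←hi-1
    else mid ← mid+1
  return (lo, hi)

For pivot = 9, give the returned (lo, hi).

(3, 3)

pivot = 9; lo=0, mid=0, hi=7
data[mid]=9=9: mid=1
data[mid]=7<9: swap data[0],data[1]; lo=1,mid=2 → 7 9 14 8 6 12 19 10
data[mid]=14>9: swap data[2],data[7]; hi=6 → 7 9 10 8 6 12 19 14
data[mid]=10>9: swap data[2],data[6]; hi=5 → 7 9 19 8 6 12 10 14
data[mid]=19>9: swap data[2],data[5]; hi=4 → 7 9 12 8 6 19 10 14
data[mid]=12>9: swap data[2],data[4]; hi=3 → 7 9 6 8 12 19 10 14
data[mid]=6<9: swap data[1],data[2]; lo=2,mid=3 → 7 6 9 8 12 19 10 14
data[mid]=8<9: swap data[2],data[3]; lo=3,mid=4 → 7 6 8 9 12 19 10 14
end: lo=3, hi=3; data = 7 6 8 9 12 19 10 14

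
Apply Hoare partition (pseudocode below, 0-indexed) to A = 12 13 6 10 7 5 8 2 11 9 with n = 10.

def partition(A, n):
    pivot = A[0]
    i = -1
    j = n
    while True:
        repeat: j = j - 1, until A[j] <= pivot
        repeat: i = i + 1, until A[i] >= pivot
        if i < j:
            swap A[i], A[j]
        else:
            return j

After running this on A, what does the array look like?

pivot=12
j stops at 9 (9), i stops at 0 (12); swap ⇒ 9 13 6 10 7 5 8 2 11 12
j stops at 8 (11), i stops at 1 (13); swap ⇒ 9 11 6 10 7 5 8 2 13 12
j stops at 7, i stops at 8; i≥j ⇒ return 7. A=9 11 6 10 7 5 8 2 13 12

9 11 6 10 7 5 8 2 13 12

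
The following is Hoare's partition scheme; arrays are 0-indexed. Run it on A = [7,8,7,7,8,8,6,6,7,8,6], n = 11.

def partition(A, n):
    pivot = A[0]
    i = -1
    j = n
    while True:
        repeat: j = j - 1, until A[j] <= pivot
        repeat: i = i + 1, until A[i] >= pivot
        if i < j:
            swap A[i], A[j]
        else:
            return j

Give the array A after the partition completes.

pivot=7
j stops at 10 (6), i stops at 0 (7); swap ⇒ [6,8,7,7,8,8,6,6,7,8,7]
j stops at 8 (7), i stops at 1 (8); swap ⇒ [6,7,7,7,8,8,6,6,8,8,7]
j stops at 7 (6), i stops at 2 (7); swap ⇒ [6,7,6,7,8,8,6,7,8,8,7]
j stops at 6 (6), i stops at 3 (7); swap ⇒ [6,7,6,6,8,8,7,7,8,8,7]
j stops at 3, i stops at 4; i≥j ⇒ return 3. A=[6,7,6,6,8,8,7,7,8,8,7]

[6,7,6,6,8,8,7,7,8,8,7]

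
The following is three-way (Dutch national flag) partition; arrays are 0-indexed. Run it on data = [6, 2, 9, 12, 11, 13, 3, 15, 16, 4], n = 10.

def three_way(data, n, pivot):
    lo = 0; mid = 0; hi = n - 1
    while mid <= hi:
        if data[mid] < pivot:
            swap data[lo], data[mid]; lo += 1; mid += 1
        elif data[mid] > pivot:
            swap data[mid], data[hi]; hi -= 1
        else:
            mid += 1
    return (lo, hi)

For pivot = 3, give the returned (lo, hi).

(1, 1)

lo=0 mid=0 hi=9
6>3: swap(0,9), hi=8 ⇒ [4, 2, 9, 12, 11, 13, 3, 15, 16, 6]
4>3: swap(0,8), hi=7 ⇒ [16, 2, 9, 12, 11, 13, 3, 15, 4, 6]
16>3: swap(0,7), hi=6 ⇒ [15, 2, 9, 12, 11, 13, 3, 16, 4, 6]
15>3: swap(0,6), hi=5 ⇒ [3, 2, 9, 12, 11, 13, 15, 16, 4, 6]
3=3: mid=1
2<3: swap(0,1), lo=1 mid=2 ⇒ [2, 3, 9, 12, 11, 13, 15, 16, 4, 6]
9>3: swap(2,5), hi=4 ⇒ [2, 3, 13, 12, 11, 9, 15, 16, 4, 6]
13>3: swap(2,4), hi=3 ⇒ [2, 3, 11, 12, 13, 9, 15, 16, 4, 6]
11>3: swap(2,3), hi=2 ⇒ [2, 3, 12, 11, 13, 9, 15, 16, 4, 6]
12>3: swap(2,2), hi=1 ⇒ [2, 3, 12, 11, 13, 9, 15, 16, 4, 6]
done. lo=1 hi=1; data=[2, 3, 12, 11, 13, 9, 15, 16, 4, 6]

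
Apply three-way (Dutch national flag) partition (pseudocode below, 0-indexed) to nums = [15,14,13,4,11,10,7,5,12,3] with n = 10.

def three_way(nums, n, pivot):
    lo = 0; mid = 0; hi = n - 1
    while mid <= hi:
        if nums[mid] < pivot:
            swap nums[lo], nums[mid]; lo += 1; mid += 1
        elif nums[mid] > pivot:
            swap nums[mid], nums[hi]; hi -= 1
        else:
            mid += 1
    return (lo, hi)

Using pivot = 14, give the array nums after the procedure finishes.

[3,13,4,11,10,7,5,12,14,15]

pivot = 14; lo=0, mid=0, hi=9
nums[mid]=15>14: swap nums[0],nums[9]; hi=8 → [3,14,13,4,11,10,7,5,12,15]
nums[mid]=3<14: swap nums[0],nums[0]; lo=1,mid=1 → [3,14,13,4,11,10,7,5,12,15]
nums[mid]=14=14: mid=2
nums[mid]=13<14: swap nums[1],nums[2]; lo=2,mid=3 → [3,13,14,4,11,10,7,5,12,15]
nums[mid]=4<14: swap nums[2],nums[3]; lo=3,mid=4 → [3,13,4,14,11,10,7,5,12,15]
nums[mid]=11<14: swap nums[3],nums[4]; lo=4,mid=5 → [3,13,4,11,14,10,7,5,12,15]
nums[mid]=10<14: swap nums[4],nums[5]; lo=5,mid=6 → [3,13,4,11,10,14,7,5,12,15]
nums[mid]=7<14: swap nums[5],nums[6]; lo=6,mid=7 → [3,13,4,11,10,7,14,5,12,15]
nums[mid]=5<14: swap nums[6],nums[7]; lo=7,mid=8 → [3,13,4,11,10,7,5,14,12,15]
nums[mid]=12<14: swap nums[7],nums[8]; lo=8,mid=9 → [3,13,4,11,10,7,5,12,14,15]
end: lo=8, hi=8; nums = [3,13,4,11,10,7,5,12,14,15]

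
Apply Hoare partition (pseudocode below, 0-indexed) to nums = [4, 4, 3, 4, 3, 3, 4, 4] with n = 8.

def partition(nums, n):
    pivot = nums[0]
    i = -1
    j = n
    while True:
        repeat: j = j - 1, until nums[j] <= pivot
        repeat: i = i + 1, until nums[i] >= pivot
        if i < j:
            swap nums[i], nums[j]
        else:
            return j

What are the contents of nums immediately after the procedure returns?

pivot=4
j stops at 7 (4), i stops at 0 (4); swap ⇒ [4, 4, 3, 4, 3, 3, 4, 4]
j stops at 6 (4), i stops at 1 (4); swap ⇒ [4, 4, 3, 4, 3, 3, 4, 4]
j stops at 5 (3), i stops at 3 (4); swap ⇒ [4, 4, 3, 3, 3, 4, 4, 4]
j stops at 4, i stops at 5; i≥j ⇒ return 4. nums=[4, 4, 3, 3, 3, 4, 4, 4]

[4, 4, 3, 3, 3, 4, 4, 4]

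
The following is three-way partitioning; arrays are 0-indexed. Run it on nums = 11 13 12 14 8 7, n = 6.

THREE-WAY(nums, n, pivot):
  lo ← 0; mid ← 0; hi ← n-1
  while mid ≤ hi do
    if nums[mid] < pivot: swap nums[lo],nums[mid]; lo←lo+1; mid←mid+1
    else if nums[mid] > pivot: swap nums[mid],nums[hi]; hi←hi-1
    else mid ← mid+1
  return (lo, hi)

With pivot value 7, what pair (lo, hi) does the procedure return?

(0, 0)

pivot = 7; lo=0, mid=0, hi=5
nums[mid]=11>7: swap nums[0],nums[5]; hi=4 → 7 13 12 14 8 11
nums[mid]=7=7: mid=1
nums[mid]=13>7: swap nums[1],nums[4]; hi=3 → 7 8 12 14 13 11
nums[mid]=8>7: swap nums[1],nums[3]; hi=2 → 7 14 12 8 13 11
nums[mid]=14>7: swap nums[1],nums[2]; hi=1 → 7 12 14 8 13 11
nums[mid]=12>7: swap nums[1],nums[1]; hi=0 → 7 12 14 8 13 11
end: lo=0, hi=0; nums = 7 12 14 8 13 11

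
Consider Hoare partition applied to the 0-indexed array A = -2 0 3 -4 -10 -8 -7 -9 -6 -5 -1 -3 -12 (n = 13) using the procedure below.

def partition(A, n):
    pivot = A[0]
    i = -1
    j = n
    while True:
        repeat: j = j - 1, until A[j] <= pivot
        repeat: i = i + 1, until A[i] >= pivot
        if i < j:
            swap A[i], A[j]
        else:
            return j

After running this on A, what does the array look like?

-12 -3 -5 -4 -10 -8 -7 -9 -6 3 -1 0 -2

pivot=-2
j stops at 12 (-12), i stops at 0 (-2); swap ⇒ -12 0 3 -4 -10 -8 -7 -9 -6 -5 -1 -3 -2
j stops at 11 (-3), i stops at 1 (0); swap ⇒ -12 -3 3 -4 -10 -8 -7 -9 -6 -5 -1 0 -2
j stops at 9 (-5), i stops at 2 (3); swap ⇒ -12 -3 -5 -4 -10 -8 -7 -9 -6 3 -1 0 -2
j stops at 8, i stops at 9; i≥j ⇒ return 8. A=-12 -3 -5 -4 -10 -8 -7 -9 -6 3 -1 0 -2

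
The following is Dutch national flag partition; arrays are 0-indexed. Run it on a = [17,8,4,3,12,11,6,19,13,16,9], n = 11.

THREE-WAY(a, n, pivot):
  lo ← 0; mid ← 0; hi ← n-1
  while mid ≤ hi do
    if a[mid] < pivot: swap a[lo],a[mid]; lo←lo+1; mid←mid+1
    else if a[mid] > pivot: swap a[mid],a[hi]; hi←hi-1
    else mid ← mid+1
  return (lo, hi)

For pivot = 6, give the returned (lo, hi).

pivot = 6; lo=0, mid=0, hi=10
a[mid]=17>6: swap a[0],a[10]; hi=9 → [9,8,4,3,12,11,6,19,13,16,17]
a[mid]=9>6: swap a[0],a[9]; hi=8 → [16,8,4,3,12,11,6,19,13,9,17]
a[mid]=16>6: swap a[0],a[8]; hi=7 → [13,8,4,3,12,11,6,19,16,9,17]
a[mid]=13>6: swap a[0],a[7]; hi=6 → [19,8,4,3,12,11,6,13,16,9,17]
a[mid]=19>6: swap a[0],a[6]; hi=5 → [6,8,4,3,12,11,19,13,16,9,17]
a[mid]=6=6: mid=1
a[mid]=8>6: swap a[1],a[5]; hi=4 → [6,11,4,3,12,8,19,13,16,9,17]
a[mid]=11>6: swap a[1],a[4]; hi=3 → [6,12,4,3,11,8,19,13,16,9,17]
a[mid]=12>6: swap a[1],a[3]; hi=2 → [6,3,4,12,11,8,19,13,16,9,17]
a[mid]=3<6: swap a[0],a[1]; lo=1,mid=2 → [3,6,4,12,11,8,19,13,16,9,17]
a[mid]=4<6: swap a[1],a[2]; lo=2,mid=3 → [3,4,6,12,11,8,19,13,16,9,17]
end: lo=2, hi=2; a = [3,4,6,12,11,8,19,13,16,9,17]

(2, 2)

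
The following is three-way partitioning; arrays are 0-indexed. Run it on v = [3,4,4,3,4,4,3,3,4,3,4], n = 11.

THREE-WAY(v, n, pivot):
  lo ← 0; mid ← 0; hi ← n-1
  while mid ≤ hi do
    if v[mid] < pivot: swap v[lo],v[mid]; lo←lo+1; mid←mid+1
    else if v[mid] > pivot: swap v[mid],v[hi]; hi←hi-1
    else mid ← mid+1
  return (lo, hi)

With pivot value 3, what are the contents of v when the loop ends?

[3,3,3,3,3,4,4,4,4,4,4]

lo=0 mid=0 hi=10
3=3: mid=1
4>3: swap(1,10), hi=9 ⇒ [3,4,4,3,4,4,3,3,4,3,4]
4>3: swap(1,9), hi=8 ⇒ [3,3,4,3,4,4,3,3,4,4,4]
3=3: mid=2
4>3: swap(2,8), hi=7 ⇒ [3,3,4,3,4,4,3,3,4,4,4]
4>3: swap(2,7), hi=6 ⇒ [3,3,3,3,4,4,3,4,4,4,4]
3=3: mid=3
3=3: mid=4
4>3: swap(4,6), hi=5 ⇒ [3,3,3,3,3,4,4,4,4,4,4]
3=3: mid=5
4>3: swap(5,5), hi=4 ⇒ [3,3,3,3,3,4,4,4,4,4,4]
done. lo=0 hi=4; v=[3,3,3,3,3,4,4,4,4,4,4]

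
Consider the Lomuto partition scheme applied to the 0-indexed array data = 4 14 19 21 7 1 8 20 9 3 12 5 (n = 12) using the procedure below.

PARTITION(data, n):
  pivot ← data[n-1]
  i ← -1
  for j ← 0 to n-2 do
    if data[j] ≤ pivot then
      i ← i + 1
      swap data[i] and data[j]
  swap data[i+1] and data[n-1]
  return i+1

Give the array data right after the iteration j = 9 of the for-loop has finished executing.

pivot=5, i=-1
j=0: 4≤5, i=0, swap(0,0) ⇒ 4 14 19 21 7 1 8 20 9 3 12 5
j=1: 14>5, skip
j=2: 19>5, skip
j=3: 21>5, skip
j=4: 7>5, skip
j=5: 1≤5, i=1, swap(1,5) ⇒ 4 1 19 21 7 14 8 20 9 3 12 5
j=6: 8>5, skip
j=7: 20>5, skip
j=8: 9>5, skip
j=9: 3≤5, i=2, swap(2,9) ⇒ 4 1 3 21 7 14 8 20 9 19 12 5
(after j=9) data = 4 1 3 21 7 14 8 20 9 19 12 5

4 1 3 21 7 14 8 20 9 19 12 5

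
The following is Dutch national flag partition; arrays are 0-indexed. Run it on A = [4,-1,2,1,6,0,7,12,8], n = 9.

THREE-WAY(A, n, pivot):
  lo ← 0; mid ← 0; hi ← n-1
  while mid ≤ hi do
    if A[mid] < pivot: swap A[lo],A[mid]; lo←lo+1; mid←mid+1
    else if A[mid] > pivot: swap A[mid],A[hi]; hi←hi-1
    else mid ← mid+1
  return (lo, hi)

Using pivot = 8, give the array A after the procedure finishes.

lo=0 mid=0 hi=8
4<8: swap(0,0), lo=1 mid=1 ⇒ [4,-1,2,1,6,0,7,12,8]
-1<8: swap(1,1), lo=2 mid=2 ⇒ [4,-1,2,1,6,0,7,12,8]
2<8: swap(2,2), lo=3 mid=3 ⇒ [4,-1,2,1,6,0,7,12,8]
1<8: swap(3,3), lo=4 mid=4 ⇒ [4,-1,2,1,6,0,7,12,8]
6<8: swap(4,4), lo=5 mid=5 ⇒ [4,-1,2,1,6,0,7,12,8]
0<8: swap(5,5), lo=6 mid=6 ⇒ [4,-1,2,1,6,0,7,12,8]
7<8: swap(6,6), lo=7 mid=7 ⇒ [4,-1,2,1,6,0,7,12,8]
12>8: swap(7,8), hi=7 ⇒ [4,-1,2,1,6,0,7,8,12]
8=8: mid=8
done. lo=7 hi=7; A=[4,-1,2,1,6,0,7,8,12]

[4,-1,2,1,6,0,7,8,12]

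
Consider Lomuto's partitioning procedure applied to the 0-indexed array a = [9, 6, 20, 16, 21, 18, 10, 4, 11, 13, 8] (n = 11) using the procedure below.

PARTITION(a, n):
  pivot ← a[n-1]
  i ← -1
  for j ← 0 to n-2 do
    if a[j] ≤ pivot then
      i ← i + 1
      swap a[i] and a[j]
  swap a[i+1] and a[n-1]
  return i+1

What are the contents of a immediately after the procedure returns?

pivot=8, i=-1
j=0: 9>8, skip
j=1: 6≤8, i=0, swap(0,1) ⇒ [6, 9, 20, 16, 21, 18, 10, 4, 11, 13, 8]
j=2: 20>8, skip
j=3: 16>8, skip
j=4: 21>8, skip
j=5: 18>8, skip
j=6: 10>8, skip
j=7: 4≤8, i=1, swap(1,7) ⇒ [6, 4, 20, 16, 21, 18, 10, 9, 11, 13, 8]
j=8: 11>8, skip
j=9: 13>8, skip
swap(2,10) ⇒ [6, 4, 8, 16, 21, 18, 10, 9, 11, 13, 20]; return 2

[6, 4, 8, 16, 21, 18, 10, 9, 11, 13, 20]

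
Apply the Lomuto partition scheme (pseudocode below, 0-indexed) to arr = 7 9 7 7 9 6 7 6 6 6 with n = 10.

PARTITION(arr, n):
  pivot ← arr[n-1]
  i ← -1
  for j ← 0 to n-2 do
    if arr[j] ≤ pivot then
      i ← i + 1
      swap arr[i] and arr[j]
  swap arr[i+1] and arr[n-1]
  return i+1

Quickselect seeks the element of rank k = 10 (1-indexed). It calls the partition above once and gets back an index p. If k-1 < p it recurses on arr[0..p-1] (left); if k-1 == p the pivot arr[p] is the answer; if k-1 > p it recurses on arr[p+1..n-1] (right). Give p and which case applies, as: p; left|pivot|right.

3; right

pivot=6, i=-1
j=0: 7>6, skip
j=1: 9>6, skip
j=2: 7>6, skip
j=3: 7>6, skip
j=4: 9>6, skip
j=5: 6≤6, i=0, swap(0,5) ⇒ 6 9 7 7 9 7 7 6 6 6
j=6: 7>6, skip
j=7: 6≤6, i=1, swap(1,7) ⇒ 6 6 7 7 9 7 7 9 6 6
j=8: 6≤6, i=2, swap(2,8) ⇒ 6 6 6 7 9 7 7 9 7 6
swap(3,9) ⇒ 6 6 6 6 9 7 7 9 7 7; return 3
p = 3; k-1 = 9 > 3 ⇒ right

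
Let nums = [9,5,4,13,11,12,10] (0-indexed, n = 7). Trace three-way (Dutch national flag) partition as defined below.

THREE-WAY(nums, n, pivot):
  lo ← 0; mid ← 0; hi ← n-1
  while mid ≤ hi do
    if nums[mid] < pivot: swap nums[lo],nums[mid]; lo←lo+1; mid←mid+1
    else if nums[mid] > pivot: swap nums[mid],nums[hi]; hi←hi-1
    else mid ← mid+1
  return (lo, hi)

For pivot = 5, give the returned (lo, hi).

(1, 1)

lo=0 mid=0 hi=6
9>5: swap(0,6), hi=5 ⇒ [10,5,4,13,11,12,9]
10>5: swap(0,5), hi=4 ⇒ [12,5,4,13,11,10,9]
12>5: swap(0,4), hi=3 ⇒ [11,5,4,13,12,10,9]
11>5: swap(0,3), hi=2 ⇒ [13,5,4,11,12,10,9]
13>5: swap(0,2), hi=1 ⇒ [4,5,13,11,12,10,9]
4<5: swap(0,0), lo=1 mid=1 ⇒ [4,5,13,11,12,10,9]
5=5: mid=2
done. lo=1 hi=1; nums=[4,5,13,11,12,10,9]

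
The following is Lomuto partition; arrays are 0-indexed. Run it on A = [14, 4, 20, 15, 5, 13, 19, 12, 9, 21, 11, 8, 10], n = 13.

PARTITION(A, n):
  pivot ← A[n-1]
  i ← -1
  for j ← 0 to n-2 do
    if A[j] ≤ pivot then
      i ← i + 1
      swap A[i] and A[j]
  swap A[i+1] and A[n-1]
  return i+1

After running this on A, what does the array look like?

[4, 5, 9, 8, 10, 13, 19, 12, 20, 21, 11, 15, 14]

pivot = A[12] = 10; i = -1
j=0: A[0]=14 > 10 → no swap
j=1: A[1]=4 ≤ 10 → i=0, swap A[0],A[1] → [4, 14, 20, 15, 5, 13, 19, 12, 9, 21, 11, 8, 10]
j=2: A[2]=20 > 10 → no swap
j=3: A[3]=15 > 10 → no swap
j=4: A[4]=5 ≤ 10 → i=1, swap A[1],A[4] → [4, 5, 20, 15, 14, 13, 19, 12, 9, 21, 11, 8, 10]
j=5: A[5]=13 > 10 → no swap
j=6: A[6]=19 > 10 → no swap
j=7: A[7]=12 > 10 → no swap
j=8: A[8]=9 ≤ 10 → i=2, swap A[2],A[8] → [4, 5, 9, 15, 14, 13, 19, 12, 20, 21, 11, 8, 10]
j=9: A[9]=21 > 10 → no swap
j=10: A[10]=11 > 10 → no swap
j=11: A[11]=8 ≤ 10 → i=3, swap A[3],A[11] → [4, 5, 9, 8, 14, 13, 19, 12, 20, 21, 11, 15, 10]
final swap A[4],A[12] → [4, 5, 9, 8, 10, 13, 19, 12, 20, 21, 11, 15, 14]; return 4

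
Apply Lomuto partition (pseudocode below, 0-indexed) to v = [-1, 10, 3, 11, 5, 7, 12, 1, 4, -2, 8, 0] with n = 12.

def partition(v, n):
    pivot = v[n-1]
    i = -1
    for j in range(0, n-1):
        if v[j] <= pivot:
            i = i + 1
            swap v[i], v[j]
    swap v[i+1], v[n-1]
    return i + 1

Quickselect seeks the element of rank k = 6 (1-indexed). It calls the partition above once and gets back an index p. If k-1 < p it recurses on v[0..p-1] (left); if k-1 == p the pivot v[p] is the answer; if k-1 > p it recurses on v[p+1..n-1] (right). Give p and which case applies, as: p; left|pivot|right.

pivot = v[11] = 0; i = -1
j=0: v[0]=-1 ≤ 0 → i=0, swap v[0],v[0] (no change) → [-1, 10, 3, 11, 5, 7, 12, 1, 4, -2, 8, 0]
j=1: v[1]=10 > 0 → no swap
j=2: v[2]=3 > 0 → no swap
j=3: v[3]=11 > 0 → no swap
j=4: v[4]=5 > 0 → no swap
j=5: v[5]=7 > 0 → no swap
j=6: v[6]=12 > 0 → no swap
j=7: v[7]=1 > 0 → no swap
j=8: v[8]=4 > 0 → no swap
j=9: v[9]=-2 ≤ 0 → i=1, swap v[1],v[9] → [-1, -2, 3, 11, 5, 7, 12, 1, 4, 10, 8, 0]
j=10: v[10]=8 > 0 → no swap
final swap v[2],v[11] → [-1, -2, 0, 11, 5, 7, 12, 1, 4, 10, 8, 3]; return 2
p = 2; k-1 = 5 > 2 ⇒ right

2; right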